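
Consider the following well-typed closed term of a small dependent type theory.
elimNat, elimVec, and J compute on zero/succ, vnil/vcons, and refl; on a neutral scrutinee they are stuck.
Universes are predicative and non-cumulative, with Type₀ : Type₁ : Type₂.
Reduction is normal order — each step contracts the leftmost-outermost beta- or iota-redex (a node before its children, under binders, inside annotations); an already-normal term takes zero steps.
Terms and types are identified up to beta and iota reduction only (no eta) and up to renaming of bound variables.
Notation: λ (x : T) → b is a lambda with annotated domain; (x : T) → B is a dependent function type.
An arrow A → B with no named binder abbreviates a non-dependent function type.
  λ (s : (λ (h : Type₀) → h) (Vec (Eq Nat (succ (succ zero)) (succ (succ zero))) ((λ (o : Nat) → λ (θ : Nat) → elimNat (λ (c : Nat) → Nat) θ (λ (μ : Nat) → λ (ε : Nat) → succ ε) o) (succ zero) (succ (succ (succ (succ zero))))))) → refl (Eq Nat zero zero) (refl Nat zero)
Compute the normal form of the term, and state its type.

normal form:
  λ (s : Vec (Eq Nat (succ (succ zero)) (succ (succ zero))) (succ (succ (succ (succ (succ zero)))))) → refl (Eq Nat zero zero) (refl Nat zero)
inferred type:
  Vec (Eq Nat (succ (succ zero)) (succ (succ zero))) (succ (succ (succ (succ (succ zero))))) → Eq (Eq Nat zero zero) (refl Nat zero) (refl Nat zero)


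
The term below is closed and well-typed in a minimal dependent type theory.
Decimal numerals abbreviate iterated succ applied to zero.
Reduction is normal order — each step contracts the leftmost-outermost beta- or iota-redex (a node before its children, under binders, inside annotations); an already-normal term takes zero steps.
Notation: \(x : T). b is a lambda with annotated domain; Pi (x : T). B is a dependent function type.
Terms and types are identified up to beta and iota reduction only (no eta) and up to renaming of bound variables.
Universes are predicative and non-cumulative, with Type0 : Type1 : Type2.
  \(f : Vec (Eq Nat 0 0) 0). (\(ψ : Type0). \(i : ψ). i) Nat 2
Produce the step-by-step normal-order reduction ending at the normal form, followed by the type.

normal-order reduction:
  \(f : Vec (Eq Nat 0 0) 0). (\(ψ : Type0). \(i : ψ). i) Nat 2
  ~> \(f : Vec (Eq Nat 0 0) 0). (\(ψ : Nat). ψ) 2
  ~> \(f : Vec (Eq Nat 0 0) 0). 2
inferred type:
  Pi (f : Vec (Eq Nat 0 0) 0). Nat


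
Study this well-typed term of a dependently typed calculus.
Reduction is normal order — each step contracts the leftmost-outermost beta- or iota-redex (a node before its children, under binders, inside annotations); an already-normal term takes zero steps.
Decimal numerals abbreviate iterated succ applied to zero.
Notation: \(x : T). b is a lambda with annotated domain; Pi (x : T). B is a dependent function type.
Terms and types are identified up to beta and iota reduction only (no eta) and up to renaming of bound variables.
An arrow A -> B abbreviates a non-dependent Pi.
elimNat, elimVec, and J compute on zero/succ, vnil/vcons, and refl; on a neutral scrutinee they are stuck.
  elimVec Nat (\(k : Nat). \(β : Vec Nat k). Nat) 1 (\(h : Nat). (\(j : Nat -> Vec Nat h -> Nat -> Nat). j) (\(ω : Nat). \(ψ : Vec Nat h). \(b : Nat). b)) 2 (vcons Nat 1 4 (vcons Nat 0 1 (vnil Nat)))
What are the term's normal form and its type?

reduced normal form:
  1
the term's type:
  Nat


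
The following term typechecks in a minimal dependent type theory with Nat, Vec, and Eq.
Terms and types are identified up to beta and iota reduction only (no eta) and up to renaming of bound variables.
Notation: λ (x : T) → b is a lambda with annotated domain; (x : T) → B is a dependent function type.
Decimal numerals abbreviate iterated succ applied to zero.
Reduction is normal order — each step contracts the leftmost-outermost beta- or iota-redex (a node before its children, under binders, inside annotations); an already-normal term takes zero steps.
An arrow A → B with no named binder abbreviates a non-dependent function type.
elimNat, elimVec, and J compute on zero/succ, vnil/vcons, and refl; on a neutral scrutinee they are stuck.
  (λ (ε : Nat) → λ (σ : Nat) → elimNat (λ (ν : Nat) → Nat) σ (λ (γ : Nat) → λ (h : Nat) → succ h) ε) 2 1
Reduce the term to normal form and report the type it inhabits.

reduced normal form:
  3
type:
  Nat
observation: 9 normal-order steps separate the term from its normal form.


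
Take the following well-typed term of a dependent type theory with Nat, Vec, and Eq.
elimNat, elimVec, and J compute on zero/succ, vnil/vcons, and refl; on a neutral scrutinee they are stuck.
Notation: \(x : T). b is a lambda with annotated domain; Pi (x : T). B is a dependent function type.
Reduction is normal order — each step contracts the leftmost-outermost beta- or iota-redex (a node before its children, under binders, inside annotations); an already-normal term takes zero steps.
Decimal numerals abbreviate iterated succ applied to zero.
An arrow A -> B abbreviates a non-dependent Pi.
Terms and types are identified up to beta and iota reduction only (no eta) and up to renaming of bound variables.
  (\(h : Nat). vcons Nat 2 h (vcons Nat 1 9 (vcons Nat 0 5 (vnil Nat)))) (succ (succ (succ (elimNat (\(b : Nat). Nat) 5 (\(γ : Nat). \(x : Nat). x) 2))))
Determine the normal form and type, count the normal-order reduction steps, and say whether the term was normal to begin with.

reduced normal form:
  vcons Nat 2 8 (vcons Nat 1 9 (vcons Nat 0 5 (vnil Nat)))
type:
  Vec Nat 3
steps to reach normal form (normal order): 8
already normal: no
first contracted redex: a beta-redex


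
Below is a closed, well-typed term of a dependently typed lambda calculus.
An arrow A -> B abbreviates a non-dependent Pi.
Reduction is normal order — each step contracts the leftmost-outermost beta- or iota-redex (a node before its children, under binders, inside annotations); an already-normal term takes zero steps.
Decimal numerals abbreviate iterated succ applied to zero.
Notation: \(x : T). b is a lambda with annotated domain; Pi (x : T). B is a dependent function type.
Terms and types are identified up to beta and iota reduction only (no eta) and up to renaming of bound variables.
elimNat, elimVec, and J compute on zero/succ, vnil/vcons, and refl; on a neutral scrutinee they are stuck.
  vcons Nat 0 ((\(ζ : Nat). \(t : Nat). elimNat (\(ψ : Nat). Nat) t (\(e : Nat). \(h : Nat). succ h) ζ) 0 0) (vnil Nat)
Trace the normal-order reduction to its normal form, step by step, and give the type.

normal-order reduction sequence:
  vcons Nat 0 ((\(ζ : Nat). \(t : Nat). elimNat (\(ψ : Nat). Nat) t (\(e : Nat). \(h : Nat). succ h) ζ) 0 0) (vnil Nat)
  ~> vcons Nat 0 ((\(ζ : Nat). elimNat (\(t : Nat). Nat) ζ (\(ψ : Nat). \(e : Nat). succ e) 0) 0) (vnil Nat)
  ~> vcons Nat 0 (elimNat (\(ζ : Nat). Nat) 0 (\(t : Nat). \(ψ : Nat). succ ψ) 0) (vnil Nat)
  ~> vcons Nat 0 0 (vnil Nat)
inferred type:
  Vec Nat 1


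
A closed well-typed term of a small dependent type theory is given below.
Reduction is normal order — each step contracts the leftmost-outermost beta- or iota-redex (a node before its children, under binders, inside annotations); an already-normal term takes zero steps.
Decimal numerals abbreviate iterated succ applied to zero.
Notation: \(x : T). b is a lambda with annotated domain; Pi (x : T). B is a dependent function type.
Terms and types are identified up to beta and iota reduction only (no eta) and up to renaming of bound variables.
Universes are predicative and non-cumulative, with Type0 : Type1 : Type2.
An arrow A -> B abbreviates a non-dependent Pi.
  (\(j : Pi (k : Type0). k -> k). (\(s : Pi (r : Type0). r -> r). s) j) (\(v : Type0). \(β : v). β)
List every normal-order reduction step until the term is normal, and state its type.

reduction (normal order):
  (\(j : Pi (k : Type0). k -> k). (\(s : Pi (r : Type0). r -> r). s) j) (\(v : Type0). \(β : v). β)
  ~> (\(j : Pi (k : Type0). k -> k). j) (\(s : Type0). \(r : s). r)
  ~> \(j : Type0). \(k : j). k
the term's type:
  Pi (j : Type0). j -> j


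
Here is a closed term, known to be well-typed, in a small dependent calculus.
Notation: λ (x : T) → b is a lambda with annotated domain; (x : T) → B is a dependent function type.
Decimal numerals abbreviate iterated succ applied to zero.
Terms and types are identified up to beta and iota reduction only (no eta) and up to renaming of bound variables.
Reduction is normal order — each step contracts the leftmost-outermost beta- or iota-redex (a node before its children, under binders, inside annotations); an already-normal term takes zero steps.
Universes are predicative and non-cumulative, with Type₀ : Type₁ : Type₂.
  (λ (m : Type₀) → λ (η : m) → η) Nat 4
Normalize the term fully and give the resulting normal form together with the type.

reduced normal form:
  4
the term's type:
  Nat


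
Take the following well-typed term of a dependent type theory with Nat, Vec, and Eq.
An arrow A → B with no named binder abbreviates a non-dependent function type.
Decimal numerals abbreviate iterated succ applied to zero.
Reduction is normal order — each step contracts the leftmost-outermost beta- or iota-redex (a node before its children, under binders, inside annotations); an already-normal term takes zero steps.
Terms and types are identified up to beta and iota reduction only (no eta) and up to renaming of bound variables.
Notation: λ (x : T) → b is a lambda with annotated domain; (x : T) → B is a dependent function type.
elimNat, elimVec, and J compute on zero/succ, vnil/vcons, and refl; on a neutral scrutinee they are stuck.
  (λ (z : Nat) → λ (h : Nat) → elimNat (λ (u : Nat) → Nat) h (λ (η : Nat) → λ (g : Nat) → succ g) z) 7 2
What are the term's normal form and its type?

resulting normal form:
  9
type:
  Nat


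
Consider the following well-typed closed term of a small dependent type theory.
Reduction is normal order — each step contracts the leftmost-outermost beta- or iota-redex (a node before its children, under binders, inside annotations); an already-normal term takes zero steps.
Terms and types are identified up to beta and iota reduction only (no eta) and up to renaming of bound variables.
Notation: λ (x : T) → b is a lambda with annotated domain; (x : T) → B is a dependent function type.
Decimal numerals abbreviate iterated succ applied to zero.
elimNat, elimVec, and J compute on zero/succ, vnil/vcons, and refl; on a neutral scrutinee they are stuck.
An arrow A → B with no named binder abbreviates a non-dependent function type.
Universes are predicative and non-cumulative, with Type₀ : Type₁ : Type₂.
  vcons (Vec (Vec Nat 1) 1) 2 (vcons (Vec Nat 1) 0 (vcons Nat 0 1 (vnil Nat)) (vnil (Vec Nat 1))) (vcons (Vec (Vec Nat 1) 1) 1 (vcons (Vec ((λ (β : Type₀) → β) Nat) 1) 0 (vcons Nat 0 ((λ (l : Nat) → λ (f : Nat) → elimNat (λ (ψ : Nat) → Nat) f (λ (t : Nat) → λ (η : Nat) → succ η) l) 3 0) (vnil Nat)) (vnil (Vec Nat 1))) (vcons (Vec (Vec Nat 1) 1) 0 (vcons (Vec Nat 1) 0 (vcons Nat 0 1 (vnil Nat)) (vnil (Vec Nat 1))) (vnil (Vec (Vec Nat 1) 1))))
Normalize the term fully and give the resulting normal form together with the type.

resulting normal form:
  vcons (Vec (Vec Nat 1) 1) 2 (vcons (Vec Nat 1) 0 (vcons Nat 0 1 (vnil Nat)) (vnil (Vec Nat 1))) (vcons (Vec (Vec Nat 1) 1) 1 (vcons (Vec Nat 1) 0 (vcons Nat 0 3 (vnil Nat)) (vnil (Vec Nat 1))) (vcons (Vec (Vec Nat 1) 1) 0 (vcons (Vec Nat 1) 0 (vcons Nat 0 1 (vnil Nat)) (vnil (Vec Nat 1))) (vnil (Vec (Vec Nat 1) 1))))
type:
  Vec (Vec (Vec Nat 1) 1) 3
observation: the term reaches its normal form after 13 normal-order steps.


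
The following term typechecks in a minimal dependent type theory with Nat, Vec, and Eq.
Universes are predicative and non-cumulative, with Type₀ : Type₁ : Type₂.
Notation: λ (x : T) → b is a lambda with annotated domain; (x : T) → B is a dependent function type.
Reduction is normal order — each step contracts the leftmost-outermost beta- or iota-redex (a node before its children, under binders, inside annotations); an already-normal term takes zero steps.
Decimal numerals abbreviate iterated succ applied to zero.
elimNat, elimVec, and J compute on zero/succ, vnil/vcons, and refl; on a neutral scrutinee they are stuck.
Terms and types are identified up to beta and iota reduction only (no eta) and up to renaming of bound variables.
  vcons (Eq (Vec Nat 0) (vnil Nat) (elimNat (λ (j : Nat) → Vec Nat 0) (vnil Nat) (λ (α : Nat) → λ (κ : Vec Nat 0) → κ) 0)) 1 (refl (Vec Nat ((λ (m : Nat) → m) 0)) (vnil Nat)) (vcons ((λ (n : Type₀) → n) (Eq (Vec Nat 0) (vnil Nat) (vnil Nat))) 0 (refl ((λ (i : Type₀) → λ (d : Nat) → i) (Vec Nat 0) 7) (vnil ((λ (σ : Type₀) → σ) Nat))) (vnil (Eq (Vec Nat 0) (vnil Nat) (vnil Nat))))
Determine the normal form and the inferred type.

normal form:
  vcons (Eq (Vec Nat 0) (vnil Nat) (vnil Nat)) 1 (refl (Vec Nat 0) (vnil Nat)) (vcons (Eq (Vec Nat 0) (vnil Nat) (vnil Nat)) 0 (refl (Vec Nat 0) (vnil Nat)) (vnil (Eq (Vec Nat 0) (vnil Nat) (vnil Nat))))
inferred type:
  Vec (Eq (Vec Nat 0) (vnil Nat) (vnil Nat)) 2


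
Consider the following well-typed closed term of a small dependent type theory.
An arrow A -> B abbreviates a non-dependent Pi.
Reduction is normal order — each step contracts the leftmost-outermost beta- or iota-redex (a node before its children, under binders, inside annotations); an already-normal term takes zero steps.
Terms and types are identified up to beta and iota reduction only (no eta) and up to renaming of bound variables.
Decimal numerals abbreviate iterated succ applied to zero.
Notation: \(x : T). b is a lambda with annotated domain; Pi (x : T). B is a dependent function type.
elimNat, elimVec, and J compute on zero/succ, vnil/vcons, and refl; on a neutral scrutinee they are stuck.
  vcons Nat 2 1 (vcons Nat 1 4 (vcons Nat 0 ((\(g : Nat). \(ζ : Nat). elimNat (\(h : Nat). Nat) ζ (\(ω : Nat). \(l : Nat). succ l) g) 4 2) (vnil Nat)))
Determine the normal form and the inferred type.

normal form:
  vcons Nat 2 1 (vcons Nat 1 4 (vcons Nat 0 6 (vnil Nat)))
inferred type:
  Vec Nat 3
observation: the leftmost-outermost redex is a beta-redex, and normalization takes 15 steps.


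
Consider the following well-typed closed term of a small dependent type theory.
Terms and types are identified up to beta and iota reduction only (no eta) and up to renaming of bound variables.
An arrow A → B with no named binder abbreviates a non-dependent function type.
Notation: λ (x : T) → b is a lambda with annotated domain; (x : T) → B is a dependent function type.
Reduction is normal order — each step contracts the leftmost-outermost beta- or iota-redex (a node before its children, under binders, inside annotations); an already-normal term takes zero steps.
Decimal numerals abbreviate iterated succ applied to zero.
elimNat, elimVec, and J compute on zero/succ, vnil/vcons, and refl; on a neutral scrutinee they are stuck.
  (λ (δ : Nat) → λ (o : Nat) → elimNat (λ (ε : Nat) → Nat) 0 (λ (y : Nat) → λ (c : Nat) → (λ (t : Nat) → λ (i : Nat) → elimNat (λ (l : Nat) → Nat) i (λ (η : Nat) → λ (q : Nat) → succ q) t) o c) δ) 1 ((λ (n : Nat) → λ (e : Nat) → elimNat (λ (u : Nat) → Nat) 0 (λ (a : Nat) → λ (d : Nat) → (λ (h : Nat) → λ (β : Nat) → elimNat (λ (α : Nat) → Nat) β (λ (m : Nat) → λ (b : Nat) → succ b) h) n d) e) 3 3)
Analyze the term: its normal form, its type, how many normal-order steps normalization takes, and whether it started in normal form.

resulting normal form:
  9
inferred type:
  Nat
steps to reach normal form (normal order): 84
term was already normal: no
first redex: a beta-redex


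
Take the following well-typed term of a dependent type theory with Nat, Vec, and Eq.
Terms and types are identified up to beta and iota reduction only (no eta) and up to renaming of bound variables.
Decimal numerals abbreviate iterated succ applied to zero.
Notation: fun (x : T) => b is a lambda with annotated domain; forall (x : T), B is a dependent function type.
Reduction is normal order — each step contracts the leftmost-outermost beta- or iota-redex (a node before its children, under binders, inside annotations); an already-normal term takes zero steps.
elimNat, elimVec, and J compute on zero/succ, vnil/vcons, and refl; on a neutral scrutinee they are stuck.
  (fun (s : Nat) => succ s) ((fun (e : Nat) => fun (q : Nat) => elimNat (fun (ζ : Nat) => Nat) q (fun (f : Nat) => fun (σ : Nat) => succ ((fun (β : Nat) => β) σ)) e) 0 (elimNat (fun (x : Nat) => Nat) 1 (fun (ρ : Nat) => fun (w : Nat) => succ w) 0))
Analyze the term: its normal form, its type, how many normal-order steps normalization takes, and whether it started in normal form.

normal form:
  2
the term's type:
  Nat
reduction steps (normal order): 5
started in normal form: no
first redex: a beta-redex


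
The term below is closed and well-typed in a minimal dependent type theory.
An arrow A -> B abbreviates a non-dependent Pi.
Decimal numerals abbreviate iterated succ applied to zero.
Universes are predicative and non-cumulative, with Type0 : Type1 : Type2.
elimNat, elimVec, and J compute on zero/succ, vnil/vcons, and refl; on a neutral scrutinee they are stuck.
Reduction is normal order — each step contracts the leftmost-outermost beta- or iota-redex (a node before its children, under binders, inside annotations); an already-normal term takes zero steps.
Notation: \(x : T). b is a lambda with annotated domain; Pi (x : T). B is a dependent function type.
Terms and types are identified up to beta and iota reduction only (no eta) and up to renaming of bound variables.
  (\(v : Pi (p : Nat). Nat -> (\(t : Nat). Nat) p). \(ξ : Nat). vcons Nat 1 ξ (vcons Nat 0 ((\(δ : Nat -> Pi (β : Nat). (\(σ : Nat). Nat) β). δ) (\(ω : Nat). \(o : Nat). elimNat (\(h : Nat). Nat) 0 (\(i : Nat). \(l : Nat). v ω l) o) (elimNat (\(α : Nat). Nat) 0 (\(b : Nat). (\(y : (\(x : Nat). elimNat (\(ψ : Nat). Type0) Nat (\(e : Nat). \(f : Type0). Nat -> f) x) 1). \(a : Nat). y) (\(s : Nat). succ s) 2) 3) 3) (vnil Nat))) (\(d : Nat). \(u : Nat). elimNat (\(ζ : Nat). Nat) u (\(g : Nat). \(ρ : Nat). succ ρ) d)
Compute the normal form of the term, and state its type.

reduced normal form:
  \(v : Nat). vcons Nat 1 v (vcons Nat 0 9 (vnil Nat))
the term's type:
  Nat -> Vec Nat 2


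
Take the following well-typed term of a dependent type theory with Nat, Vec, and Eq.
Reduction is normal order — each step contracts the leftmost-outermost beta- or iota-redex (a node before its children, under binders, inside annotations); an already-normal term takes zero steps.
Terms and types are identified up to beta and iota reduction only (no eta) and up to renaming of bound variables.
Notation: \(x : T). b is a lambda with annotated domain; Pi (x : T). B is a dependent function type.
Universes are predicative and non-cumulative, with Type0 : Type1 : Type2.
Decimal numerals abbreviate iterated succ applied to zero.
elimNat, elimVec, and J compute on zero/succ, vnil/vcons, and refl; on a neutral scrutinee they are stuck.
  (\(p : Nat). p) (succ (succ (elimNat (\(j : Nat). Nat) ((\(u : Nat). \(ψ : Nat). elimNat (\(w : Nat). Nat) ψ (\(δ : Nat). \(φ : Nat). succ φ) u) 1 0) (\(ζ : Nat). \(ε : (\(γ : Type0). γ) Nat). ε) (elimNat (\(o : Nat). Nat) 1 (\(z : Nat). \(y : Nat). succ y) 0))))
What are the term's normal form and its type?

normal form:
  3
inferred type:
  Nat
observation: reduction starts at a beta-redex, and 13 normal-order steps reach the normal form.


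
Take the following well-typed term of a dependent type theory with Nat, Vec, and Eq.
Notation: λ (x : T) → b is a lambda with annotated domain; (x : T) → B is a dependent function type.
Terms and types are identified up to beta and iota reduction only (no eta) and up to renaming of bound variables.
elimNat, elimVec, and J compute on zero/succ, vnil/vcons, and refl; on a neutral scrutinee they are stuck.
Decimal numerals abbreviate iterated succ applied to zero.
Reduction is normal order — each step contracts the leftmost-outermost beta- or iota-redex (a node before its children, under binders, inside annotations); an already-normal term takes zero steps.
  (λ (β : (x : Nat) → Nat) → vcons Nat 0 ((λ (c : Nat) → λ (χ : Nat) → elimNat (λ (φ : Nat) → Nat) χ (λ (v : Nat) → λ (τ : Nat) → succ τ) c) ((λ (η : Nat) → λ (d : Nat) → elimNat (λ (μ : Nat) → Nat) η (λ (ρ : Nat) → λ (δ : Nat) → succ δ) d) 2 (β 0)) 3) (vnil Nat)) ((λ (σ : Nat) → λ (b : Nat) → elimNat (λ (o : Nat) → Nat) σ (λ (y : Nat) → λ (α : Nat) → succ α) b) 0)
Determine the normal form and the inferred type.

normal form:
  vcons Nat 0 5 (vnil Nat)
the term's type:
  Vec Nat 1


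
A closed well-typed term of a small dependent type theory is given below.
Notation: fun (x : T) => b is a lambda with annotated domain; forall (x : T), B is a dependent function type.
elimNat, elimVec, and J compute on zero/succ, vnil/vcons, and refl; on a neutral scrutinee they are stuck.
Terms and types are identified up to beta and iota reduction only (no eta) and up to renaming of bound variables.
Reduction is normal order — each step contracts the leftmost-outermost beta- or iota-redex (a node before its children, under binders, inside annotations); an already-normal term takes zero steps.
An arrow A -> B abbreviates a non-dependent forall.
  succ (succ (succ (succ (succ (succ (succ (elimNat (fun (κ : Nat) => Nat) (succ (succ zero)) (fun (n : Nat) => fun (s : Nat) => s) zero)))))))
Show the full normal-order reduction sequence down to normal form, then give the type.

reduction (normal order):
  succ (succ (succ (succ (succ (succ (succ (elimNat (fun (κ : Nat) => Nat) (succ (succ zero)) (fun (n : Nat) => fun (s : Nat) => s) zero)))))))
  ~> succ (succ (succ (succ (succ (succ (succ (succ (succ zero))))))))
inferred type:
  Nat


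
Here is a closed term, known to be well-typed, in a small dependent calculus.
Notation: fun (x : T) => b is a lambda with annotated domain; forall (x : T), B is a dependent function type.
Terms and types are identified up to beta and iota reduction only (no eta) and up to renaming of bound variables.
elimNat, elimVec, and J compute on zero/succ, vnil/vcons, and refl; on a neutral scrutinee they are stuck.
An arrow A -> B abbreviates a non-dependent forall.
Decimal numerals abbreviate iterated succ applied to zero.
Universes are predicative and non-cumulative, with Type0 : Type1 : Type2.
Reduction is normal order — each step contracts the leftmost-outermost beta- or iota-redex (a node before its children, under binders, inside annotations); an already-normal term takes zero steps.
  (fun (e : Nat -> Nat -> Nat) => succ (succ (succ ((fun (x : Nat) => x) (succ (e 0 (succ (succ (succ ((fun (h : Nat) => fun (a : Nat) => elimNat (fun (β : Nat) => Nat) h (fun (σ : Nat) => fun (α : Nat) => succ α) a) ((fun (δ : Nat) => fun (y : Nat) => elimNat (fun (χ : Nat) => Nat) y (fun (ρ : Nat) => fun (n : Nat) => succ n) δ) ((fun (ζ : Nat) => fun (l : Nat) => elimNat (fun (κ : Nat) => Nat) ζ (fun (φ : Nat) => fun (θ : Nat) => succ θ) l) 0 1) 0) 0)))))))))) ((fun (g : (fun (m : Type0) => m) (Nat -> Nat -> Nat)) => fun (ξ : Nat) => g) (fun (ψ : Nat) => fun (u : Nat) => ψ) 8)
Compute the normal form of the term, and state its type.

resulting normal form:
  4
inferred type:
  Nat
observation: the first redex contracted is a beta-redex; the normal form is reached in 6 normal-order steps.


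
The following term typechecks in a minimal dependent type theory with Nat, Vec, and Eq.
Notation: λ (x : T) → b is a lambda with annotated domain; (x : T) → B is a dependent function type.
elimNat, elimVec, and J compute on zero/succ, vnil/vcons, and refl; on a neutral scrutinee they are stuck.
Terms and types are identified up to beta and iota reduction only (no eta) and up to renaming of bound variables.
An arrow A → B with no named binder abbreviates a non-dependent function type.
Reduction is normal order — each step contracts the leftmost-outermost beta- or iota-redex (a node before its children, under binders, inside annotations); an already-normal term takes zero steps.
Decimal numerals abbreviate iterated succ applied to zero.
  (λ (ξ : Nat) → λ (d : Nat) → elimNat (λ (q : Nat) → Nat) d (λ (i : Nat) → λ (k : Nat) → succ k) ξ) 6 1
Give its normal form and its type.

reduced normal form:
  7
type:
  Nat


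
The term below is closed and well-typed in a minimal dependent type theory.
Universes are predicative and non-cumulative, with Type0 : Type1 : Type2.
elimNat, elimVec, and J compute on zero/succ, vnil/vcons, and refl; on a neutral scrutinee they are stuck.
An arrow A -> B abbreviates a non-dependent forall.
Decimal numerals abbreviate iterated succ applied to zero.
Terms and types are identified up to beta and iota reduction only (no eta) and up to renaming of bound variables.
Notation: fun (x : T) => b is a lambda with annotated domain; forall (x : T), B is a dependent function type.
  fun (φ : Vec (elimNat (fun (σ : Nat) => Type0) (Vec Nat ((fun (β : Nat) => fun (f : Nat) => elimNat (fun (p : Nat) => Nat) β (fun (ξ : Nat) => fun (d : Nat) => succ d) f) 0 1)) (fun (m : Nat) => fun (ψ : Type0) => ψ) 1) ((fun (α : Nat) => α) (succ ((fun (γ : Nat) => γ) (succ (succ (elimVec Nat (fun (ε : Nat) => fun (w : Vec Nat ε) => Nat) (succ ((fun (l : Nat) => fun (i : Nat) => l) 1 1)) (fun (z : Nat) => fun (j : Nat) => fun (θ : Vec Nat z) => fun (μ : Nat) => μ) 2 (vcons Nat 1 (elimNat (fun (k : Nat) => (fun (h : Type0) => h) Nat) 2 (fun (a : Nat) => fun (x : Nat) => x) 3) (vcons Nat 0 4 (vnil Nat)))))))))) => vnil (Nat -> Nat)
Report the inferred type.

the term's type:
  Vec (Vec Nat 1) 5 -> Vec (Nat -> Nat) 0


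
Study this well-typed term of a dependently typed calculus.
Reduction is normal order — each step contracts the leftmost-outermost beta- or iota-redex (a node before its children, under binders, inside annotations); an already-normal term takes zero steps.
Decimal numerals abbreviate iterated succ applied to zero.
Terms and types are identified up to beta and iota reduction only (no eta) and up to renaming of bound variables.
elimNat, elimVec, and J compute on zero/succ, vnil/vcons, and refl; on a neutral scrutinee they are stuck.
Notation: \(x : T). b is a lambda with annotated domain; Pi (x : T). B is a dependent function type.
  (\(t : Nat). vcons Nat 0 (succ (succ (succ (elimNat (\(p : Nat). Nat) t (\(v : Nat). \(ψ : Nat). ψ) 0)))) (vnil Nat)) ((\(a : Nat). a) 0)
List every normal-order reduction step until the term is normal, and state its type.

reduction (normal order):
  (\(t : Nat). vcons Nat 0 (succ (succ (succ (elimNat (\(p : Nat). Nat) t (\(v : Nat). \(ψ : Nat). ψ) 0)))) (vnil Nat)) ((\(a : Nat). a) 0)
  ~> vcons Nat 0 (succ (succ (succ (elimNat (\(t : Nat). Nat) ((\(p : Nat). p) 0) (\(v : Nat). \(ψ : Nat). ψ) 0)))) (vnil Nat)
  ~> vcons Nat 0 (succ (succ (succ ((\(t : Nat). t) 0)))) (vnil Nat)
  ~> vcons Nat 0 3 (vnil Nat)
type:
  Vec Nat 1


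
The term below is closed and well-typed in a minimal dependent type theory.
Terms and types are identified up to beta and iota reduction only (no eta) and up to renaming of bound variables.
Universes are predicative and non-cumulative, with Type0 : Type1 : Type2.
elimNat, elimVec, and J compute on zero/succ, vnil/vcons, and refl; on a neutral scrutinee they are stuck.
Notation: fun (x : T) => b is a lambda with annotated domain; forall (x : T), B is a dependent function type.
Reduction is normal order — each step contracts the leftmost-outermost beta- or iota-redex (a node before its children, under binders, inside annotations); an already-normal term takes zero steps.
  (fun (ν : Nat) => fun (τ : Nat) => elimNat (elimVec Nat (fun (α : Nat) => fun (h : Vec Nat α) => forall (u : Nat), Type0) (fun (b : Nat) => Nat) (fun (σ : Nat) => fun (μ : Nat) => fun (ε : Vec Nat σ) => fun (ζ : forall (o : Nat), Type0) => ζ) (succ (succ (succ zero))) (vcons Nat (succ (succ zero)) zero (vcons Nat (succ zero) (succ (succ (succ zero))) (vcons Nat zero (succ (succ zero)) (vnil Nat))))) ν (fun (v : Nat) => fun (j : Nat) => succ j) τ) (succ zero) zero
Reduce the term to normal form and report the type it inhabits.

normal form:
  succ zero
type:
  Nat


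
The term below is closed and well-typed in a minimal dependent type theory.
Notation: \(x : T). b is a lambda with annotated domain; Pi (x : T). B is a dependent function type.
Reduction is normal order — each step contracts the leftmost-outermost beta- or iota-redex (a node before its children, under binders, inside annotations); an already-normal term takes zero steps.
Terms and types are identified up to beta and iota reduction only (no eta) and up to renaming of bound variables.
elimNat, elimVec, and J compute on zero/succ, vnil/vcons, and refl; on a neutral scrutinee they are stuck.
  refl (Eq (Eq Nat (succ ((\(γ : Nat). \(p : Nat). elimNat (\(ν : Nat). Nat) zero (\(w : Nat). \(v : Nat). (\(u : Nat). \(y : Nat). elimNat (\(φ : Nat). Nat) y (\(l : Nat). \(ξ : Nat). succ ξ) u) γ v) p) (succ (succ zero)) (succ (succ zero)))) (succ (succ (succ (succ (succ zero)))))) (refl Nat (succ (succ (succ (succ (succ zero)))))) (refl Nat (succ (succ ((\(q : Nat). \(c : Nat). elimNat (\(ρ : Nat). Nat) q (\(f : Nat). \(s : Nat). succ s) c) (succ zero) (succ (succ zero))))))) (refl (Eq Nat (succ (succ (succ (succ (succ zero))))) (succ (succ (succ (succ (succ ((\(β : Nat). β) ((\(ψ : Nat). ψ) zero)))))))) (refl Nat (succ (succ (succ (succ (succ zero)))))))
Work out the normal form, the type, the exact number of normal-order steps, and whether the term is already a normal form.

resulting normal form:
  refl (Eq (Eq Nat (succ (succ (succ (succ (succ zero))))) (succ (succ (succ (succ (succ zero)))))) (refl Nat (succ (succ (succ (succ (succ zero)))))) (refl Nat (succ (succ (succ (succ (succ zero))))))) (refl (Eq Nat (succ (succ (succ (succ (succ zero))))) (succ (succ (succ (succ (succ zero)))))) (refl Nat (succ (succ (succ (succ (succ zero)))))))
type:
  Eq (Eq (Eq Nat (succ (succ (succ (succ (succ zero))))) (succ (succ (succ (succ (succ zero)))))) (refl Nat (succ (succ (succ (succ (succ zero)))))) (refl Nat (succ (succ (succ (succ (succ zero))))))) (refl (Eq Nat (succ (succ (succ (succ (succ zero))))) (succ (succ (succ (succ (succ zero)))))) (refl Nat (succ (succ (succ (succ (succ zero))))))) (refl (Eq Nat (succ (succ (succ (succ (succ zero))))) (succ (succ (succ (succ (succ zero)))))) (refl Nat (succ (succ (succ (succ (succ zero)))))))
steps to reach normal form (normal order): 38
started in normal form: no
first contracted redex: a beta-redex


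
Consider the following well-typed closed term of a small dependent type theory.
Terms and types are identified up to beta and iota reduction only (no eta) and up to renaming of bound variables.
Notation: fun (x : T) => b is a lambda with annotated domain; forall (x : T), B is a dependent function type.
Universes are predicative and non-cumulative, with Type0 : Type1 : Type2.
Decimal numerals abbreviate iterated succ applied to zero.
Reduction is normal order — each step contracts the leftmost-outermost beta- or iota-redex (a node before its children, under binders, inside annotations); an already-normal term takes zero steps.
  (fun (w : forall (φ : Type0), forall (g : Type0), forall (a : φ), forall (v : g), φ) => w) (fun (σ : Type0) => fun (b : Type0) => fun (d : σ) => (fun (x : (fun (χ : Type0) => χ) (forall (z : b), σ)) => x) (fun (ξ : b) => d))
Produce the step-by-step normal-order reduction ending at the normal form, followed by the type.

reduction (normal order):
  (fun (w : forall (φ : Type0), forall (g : Type0), forall (a : φ), forall (v : g), φ) => w) (fun (σ : Type0) => fun (b : Type0) => fun (d : σ) => (fun (x : (fun (χ : Type0) => χ) (forall (z : b), σ)) => x) (fun (ξ : b) => d))
  ~> fun (w : Type0) => fun (φ : Type0) => fun (g : w) => (fun (a : (fun (v : Type0) => v) (forall (σ : φ), w)) => a) (fun (b : φ) => g)
  ~> fun (w : Type0) => fun (φ : Type0) => fun (g : w) => fun (a : φ) => g
inferred type:
  forall (w : Type0), forall (φ : Type0), forall (g : w), forall (a : φ), w


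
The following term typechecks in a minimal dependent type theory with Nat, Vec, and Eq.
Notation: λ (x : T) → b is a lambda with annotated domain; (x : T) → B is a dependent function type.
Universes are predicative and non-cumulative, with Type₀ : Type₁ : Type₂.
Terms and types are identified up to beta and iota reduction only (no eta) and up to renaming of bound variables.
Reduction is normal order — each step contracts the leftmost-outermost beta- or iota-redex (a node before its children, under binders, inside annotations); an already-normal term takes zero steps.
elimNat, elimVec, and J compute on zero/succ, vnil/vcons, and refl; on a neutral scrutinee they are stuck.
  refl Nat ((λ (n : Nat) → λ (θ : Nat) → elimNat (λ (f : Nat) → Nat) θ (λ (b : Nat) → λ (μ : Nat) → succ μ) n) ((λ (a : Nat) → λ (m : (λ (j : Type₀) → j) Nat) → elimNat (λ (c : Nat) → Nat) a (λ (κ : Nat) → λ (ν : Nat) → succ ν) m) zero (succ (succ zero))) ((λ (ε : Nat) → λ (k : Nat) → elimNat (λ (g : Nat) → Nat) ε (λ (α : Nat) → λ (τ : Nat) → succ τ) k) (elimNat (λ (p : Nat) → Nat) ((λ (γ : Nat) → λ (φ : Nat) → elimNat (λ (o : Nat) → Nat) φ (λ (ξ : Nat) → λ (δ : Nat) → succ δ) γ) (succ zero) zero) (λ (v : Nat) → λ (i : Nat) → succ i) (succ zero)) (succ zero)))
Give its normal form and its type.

reduced normal form:
  refl Nat (succ (succ (succ (succ (succ zero)))))
inferred type:
  Eq Nat (succ (succ (succ (succ (succ zero))))) (succ (succ (succ (succ (succ zero)))))


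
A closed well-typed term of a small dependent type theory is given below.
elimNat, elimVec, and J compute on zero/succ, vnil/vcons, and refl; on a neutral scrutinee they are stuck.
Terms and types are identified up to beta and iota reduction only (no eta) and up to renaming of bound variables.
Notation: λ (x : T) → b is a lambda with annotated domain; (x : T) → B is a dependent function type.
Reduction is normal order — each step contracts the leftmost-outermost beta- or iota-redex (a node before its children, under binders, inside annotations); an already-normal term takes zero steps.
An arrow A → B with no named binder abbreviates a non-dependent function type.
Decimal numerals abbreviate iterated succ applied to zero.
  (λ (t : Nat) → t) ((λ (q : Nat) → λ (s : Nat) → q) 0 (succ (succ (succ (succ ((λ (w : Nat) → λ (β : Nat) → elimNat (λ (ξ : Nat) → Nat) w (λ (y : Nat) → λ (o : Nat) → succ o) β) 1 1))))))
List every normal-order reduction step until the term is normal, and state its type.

normal-order reduction sequence:
  (λ (t : Nat) → t) ((λ (q : Nat) → λ (s : Nat) → q) 0 (succ (succ (succ (succ ((λ (w : Nat) → λ (β : Nat) → elimNat (λ (ξ : Nat) → Nat) w (λ (y : Nat) → λ (o : Nat) → succ o) β) 1 1))))))
  ~> (λ (t : Nat) → λ (q : Nat) → t) 0 (succ (succ (succ (succ ((λ (s : Nat) → λ (w : Nat) → elimNat (λ (β : Nat) → Nat) s (λ (ξ : Nat) → λ (y : Nat) → succ y) w) 1 1)))))
  ~> (λ (t : Nat) → 0) (succ (succ (succ (succ ((λ (q : Nat) → λ (s : Nat) → elimNat (λ (w : Nat) → Nat) q (λ (β : Nat) → λ (ξ : Nat) → succ ξ) s) 1 1)))))
  ~> 0
the term's type:
  Nat


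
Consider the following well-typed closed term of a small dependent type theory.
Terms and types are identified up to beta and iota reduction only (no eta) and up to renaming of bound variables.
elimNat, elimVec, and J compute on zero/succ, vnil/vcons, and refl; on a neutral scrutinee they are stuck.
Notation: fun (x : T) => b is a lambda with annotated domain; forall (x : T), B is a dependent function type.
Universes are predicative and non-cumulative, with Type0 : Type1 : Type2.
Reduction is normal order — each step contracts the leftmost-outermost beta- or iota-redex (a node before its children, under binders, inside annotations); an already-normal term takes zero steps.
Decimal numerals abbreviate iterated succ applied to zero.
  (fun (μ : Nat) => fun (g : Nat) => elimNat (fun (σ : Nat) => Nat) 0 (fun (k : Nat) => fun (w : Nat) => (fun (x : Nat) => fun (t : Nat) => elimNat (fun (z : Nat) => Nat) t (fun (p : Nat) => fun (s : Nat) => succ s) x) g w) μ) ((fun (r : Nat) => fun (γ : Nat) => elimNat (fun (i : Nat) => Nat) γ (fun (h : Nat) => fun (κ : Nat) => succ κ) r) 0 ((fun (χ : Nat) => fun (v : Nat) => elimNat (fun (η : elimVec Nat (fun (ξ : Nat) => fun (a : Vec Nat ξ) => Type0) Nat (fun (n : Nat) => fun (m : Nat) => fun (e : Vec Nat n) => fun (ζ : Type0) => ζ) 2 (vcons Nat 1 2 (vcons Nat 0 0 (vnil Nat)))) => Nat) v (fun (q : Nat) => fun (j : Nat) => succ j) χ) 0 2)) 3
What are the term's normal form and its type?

resulting normal form:
  6
inferred type:
  Nat


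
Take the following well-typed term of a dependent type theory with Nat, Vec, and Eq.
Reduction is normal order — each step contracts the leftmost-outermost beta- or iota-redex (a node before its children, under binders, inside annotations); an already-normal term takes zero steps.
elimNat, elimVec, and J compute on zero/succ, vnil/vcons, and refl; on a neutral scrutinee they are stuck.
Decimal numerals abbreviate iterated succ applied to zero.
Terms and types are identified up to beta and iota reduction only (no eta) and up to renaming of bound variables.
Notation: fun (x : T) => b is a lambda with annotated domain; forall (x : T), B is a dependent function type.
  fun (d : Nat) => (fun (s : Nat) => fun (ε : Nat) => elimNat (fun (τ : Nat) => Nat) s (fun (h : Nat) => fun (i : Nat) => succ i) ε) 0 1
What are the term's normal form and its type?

resulting normal form:
  fun (d : Nat) => 1
type:
  forall (d : Nat), Nat
observation: the leftmost-outermost redex is a beta-redex, and normalization takes 6 steps.


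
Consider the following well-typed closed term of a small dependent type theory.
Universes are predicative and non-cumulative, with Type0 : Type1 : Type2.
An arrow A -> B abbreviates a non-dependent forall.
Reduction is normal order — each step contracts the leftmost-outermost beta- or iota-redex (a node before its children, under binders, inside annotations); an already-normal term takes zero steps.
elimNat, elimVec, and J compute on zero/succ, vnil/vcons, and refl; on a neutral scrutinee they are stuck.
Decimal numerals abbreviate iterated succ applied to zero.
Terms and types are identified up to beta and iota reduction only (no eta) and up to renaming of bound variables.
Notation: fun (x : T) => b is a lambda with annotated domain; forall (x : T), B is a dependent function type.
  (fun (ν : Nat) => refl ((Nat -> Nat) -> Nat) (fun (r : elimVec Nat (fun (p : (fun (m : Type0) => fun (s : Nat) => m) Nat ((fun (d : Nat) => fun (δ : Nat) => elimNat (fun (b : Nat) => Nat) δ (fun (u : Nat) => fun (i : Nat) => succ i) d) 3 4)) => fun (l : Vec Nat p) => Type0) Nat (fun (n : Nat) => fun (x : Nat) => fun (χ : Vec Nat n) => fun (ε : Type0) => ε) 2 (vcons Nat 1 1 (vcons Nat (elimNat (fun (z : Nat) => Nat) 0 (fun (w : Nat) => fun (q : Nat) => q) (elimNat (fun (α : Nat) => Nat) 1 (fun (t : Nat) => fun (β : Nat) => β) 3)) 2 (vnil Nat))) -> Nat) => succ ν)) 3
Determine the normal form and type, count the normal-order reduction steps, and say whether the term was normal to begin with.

resulting normal form:
  refl ((Nat -> Nat) -> Nat) (fun (ν : Nat -> Nat) => 4)
the term's type:
  Eq ((Nat -> Nat) -> Nat) (fun (ν : Nat -> Nat) => 4) (fun (r : Nat -> Nat) => 4)
normal-order step count: 12
already normal: no
first redex: a beta-redex


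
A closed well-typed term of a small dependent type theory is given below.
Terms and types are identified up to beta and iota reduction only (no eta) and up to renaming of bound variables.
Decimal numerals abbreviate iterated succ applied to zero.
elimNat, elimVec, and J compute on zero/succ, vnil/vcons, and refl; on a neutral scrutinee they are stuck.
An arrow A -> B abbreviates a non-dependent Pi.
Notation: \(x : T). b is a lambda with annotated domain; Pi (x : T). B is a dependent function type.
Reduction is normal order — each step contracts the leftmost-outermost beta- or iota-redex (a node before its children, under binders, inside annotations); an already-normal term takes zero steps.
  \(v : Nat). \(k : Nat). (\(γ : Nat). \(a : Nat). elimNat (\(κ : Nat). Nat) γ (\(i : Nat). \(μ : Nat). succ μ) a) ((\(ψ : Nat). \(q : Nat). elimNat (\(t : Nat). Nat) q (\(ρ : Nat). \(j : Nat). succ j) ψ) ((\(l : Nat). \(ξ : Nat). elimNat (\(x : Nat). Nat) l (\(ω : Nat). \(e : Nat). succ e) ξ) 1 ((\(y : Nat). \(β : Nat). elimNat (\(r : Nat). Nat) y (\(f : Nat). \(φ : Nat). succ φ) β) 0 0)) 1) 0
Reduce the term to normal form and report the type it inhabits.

resulting normal form:
  \(v : Nat). \(k : Nat). 2
type:
  Nat -> Nat -> Nat
observation: 15 normal-order steps normalize the term, beginning with a beta-redex.
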